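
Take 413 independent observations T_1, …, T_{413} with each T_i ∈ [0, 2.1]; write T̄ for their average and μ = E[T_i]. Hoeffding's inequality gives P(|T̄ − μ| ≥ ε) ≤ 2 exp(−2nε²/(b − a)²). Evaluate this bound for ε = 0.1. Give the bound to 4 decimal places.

0.3073

Exponent: 2nε²/(b − a)² = 2·413·0.1² / 2.1² = 1.87302.
Bound = 2·exp(−1.87302) = 0.30732.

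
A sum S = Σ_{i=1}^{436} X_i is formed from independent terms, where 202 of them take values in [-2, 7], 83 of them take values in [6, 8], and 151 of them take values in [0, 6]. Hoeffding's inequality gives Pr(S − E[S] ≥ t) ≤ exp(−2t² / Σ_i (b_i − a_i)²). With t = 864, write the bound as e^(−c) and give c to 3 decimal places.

67.465

Σ(b_i − a_i)² = 202·9² + 83·2² + 151·6² = 22130.
c = 2t² / 22130 = 2·864² / 22130 = 67.4646.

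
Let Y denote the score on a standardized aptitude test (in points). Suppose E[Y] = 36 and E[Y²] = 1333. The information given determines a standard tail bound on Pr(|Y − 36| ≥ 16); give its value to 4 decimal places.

0.1445

The first two moments determine the variance, so Chebyshev's inequality is the sharpest standard bound available.
Var(Y) = E[Y²] − (E[Y])² = 1333 − 1296 = 37.
Chebyshev's inequality: Pr(|Y − μ| ≥ t) ≤ Var(Y)/t² = 37/256 = 0.1445.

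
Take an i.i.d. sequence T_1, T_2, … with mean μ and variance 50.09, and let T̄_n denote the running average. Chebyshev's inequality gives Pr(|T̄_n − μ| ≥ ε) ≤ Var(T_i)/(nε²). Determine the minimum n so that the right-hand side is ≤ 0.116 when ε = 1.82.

Require 50.09/(n·1.82²) ≤ 0.116, i.e. n ≥ 50.09/(0.116·1.82²) = 130.362.
The smallest integer n is 131.

131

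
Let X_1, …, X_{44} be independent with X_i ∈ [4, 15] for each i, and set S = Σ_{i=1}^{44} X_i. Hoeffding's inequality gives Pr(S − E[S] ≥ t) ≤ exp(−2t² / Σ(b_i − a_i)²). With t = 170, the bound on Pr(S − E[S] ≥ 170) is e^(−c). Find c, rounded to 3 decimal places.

10.856

Σ(b_i − a_i)² = 44·(11)² = 5324.
c = 2t²/5324 = 2·170²/5324 = 10.8565.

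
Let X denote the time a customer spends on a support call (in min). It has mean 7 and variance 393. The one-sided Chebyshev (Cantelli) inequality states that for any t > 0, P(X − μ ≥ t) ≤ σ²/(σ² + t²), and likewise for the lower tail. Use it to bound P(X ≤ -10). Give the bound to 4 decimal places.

Here σ² = 393 and t = 17, so σ² + t² = 682.
Cantelli's bound: 393/682 = 0.5762.

0.5762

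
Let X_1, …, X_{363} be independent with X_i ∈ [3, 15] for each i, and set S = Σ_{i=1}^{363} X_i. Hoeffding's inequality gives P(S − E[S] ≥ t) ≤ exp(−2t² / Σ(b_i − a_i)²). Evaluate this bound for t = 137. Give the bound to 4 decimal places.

0.4877

Σ(b_i − a_i)² = 363·(12)² = 52272.
Exponent = 2·137²/52272 = 0.7181.
Bound = exp(−0.7181) = 0.48766.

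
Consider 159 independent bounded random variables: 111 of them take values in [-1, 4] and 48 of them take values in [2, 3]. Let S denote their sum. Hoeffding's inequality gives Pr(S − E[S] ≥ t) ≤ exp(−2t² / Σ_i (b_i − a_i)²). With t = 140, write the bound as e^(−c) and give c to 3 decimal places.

Σ(b_i − a_i)² = 111·5² + 48·1² = 2823.
c = 2t² / 2823 = 2·140² / 2823 = 13.8859.

13.886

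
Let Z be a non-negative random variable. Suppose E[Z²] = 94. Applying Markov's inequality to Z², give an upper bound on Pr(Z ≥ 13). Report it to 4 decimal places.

Since Z ≥ 0, the event {Z ≥ 13} is the same as {Z² ≥ 169}.
Markov's inequality applied to Z² gives Pr(Z² ≥ 169) ≤ E[Z²]/169 = 94/169 = 0.5562.

0.5562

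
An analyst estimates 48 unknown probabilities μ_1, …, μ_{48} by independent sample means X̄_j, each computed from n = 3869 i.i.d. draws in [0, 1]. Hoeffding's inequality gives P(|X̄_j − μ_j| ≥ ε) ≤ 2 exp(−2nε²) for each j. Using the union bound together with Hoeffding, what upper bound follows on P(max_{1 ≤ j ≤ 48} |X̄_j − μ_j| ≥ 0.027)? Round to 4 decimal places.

0.3407

Per-experiment Hoeffding bound: 2·exp(−2·3869·0.027²) = 2·exp(−5.64100) = 0.0070986.
Union bound over 48 events: 48·0.0070986 = 0.34073.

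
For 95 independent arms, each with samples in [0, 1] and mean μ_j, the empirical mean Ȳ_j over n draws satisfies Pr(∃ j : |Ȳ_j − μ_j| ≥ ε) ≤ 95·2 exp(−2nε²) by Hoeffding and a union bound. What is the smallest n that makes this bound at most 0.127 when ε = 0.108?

Need 2·95·exp(−2nε²) ≤ 0.127, i.e. exp(−2nε²) ≤ 0.127/190.
So 2nε² ≥ ln(190/0.127) = 7.310592.
Hence n ≥ 7.310592/(2·0.108²) = 313.383.
The smallest integer n is 314.

314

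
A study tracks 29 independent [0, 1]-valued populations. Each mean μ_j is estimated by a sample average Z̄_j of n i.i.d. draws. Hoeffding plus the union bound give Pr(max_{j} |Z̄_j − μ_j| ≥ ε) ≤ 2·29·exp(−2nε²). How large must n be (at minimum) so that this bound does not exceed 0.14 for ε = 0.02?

7534

Need 2·29·exp(−2nε²) ≤ 0.14, i.e. exp(−2nε²) ≤ 0.14/58.
So 2nε² ≥ ln(58/0.14) = 6.026556.
Hence n ≥ 6.026556/(2·0.02²) = 7533.195.
The smallest integer n is 7534.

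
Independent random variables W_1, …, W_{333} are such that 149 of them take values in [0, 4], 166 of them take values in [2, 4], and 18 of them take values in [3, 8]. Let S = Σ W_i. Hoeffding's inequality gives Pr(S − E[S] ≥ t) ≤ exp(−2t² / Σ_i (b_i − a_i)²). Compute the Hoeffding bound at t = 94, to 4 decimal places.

0.0064

Σ(b_i − a_i)² = 149·4² + 166·2² + 18·5² = 3498.
Exponent = 2·94² / 3498 = 5.05203.
Bound = exp(−5.05203) = 0.00640.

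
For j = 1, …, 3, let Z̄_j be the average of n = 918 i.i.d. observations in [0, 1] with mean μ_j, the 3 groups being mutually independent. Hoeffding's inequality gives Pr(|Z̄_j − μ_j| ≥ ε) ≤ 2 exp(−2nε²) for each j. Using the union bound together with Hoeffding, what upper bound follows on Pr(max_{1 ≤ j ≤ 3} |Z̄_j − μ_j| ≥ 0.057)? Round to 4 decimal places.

Per-experiment Hoeffding bound: 2·exp(−2·918·0.057²) = 2·exp(−5.96516) = 0.0051332.
Union bound over 3 events: 3·0.0051332 = 0.01540.

0.0154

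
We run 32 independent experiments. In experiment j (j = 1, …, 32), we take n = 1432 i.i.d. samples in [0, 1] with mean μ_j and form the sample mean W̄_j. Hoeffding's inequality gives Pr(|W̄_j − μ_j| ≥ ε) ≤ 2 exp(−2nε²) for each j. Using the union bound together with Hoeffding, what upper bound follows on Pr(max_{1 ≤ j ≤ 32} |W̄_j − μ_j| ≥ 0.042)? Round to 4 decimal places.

Per-experiment Hoeffding bound: 2·exp(−2·1432·0.042²) = 2·exp(−5.05210) = 0.012792.
Union bound over 32 events: 32·0.012792 = 0.40934.

0.4093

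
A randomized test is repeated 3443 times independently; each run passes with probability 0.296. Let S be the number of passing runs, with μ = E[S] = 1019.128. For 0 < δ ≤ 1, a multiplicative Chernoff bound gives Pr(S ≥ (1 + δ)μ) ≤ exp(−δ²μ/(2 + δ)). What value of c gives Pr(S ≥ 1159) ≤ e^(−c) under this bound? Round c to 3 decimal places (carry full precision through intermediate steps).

8.982

Write 1159 = (1 + δ)μ, so δ = 1159/1019.128 − 1 = 0.1372467…
Then the exponent is δ²μ/(2 + δ) = (1159 − μ)² / (μ·(2 + δ)) = 8.982106.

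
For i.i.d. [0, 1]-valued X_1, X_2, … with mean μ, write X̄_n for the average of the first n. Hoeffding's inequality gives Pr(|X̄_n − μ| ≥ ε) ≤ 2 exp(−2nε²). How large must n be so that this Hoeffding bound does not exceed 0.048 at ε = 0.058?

Require 2·exp(−2nε²) ≤ 0.048, i.e. 2nε² ≥ ln(2/0.048) = 3.729701.
So n ≥ 3.729701 / (2·0.058²) = 554.355.
The smallest integer n is 555.

555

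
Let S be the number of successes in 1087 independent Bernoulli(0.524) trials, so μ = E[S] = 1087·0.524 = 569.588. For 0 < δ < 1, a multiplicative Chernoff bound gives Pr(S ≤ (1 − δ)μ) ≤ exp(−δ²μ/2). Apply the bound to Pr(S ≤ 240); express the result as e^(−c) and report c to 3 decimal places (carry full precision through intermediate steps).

Write 240 = (1 − δ)μ, so δ = 1 − 240/569.588 = 0.5786428…
Then the exponent is δ²μ/2 = (μ − 240)²/(2μ) = 95.356863.

95.357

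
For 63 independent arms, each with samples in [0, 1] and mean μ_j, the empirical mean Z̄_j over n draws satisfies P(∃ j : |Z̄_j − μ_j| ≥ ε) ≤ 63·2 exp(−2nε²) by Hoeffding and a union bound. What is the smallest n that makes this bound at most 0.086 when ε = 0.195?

Need 2·63·exp(−2nε²) ≤ 0.086, i.e. exp(−2nε²) ≤ 0.086/126.
So 2nε² ≥ ln(126/0.086) = 7.289690.
Hence n ≥ 7.289690/(2·0.195²) = 95.854.
The smallest integer n is 96.

96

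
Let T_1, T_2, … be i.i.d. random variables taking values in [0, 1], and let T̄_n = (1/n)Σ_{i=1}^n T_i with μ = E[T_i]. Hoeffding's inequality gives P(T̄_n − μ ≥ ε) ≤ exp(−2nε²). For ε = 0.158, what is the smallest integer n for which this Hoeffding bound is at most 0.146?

Require exp(−2nε²) ≤ 0.146, i.e. 2nε² ≥ ln(1/0.146) = 1.924149.
So n ≥ 1.924149 / (2·0.158²) = 38.538.
The smallest integer n is 39.

39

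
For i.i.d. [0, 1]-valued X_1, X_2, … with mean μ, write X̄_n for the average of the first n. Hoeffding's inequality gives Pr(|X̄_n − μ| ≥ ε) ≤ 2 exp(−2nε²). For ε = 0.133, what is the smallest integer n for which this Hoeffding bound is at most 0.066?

Require 2·exp(−2nε²) ≤ 0.066, i.e. 2nε² ≥ ln(2/0.066) = 3.411248.
So n ≥ 3.411248 / (2·0.133²) = 96.423.
The smallest integer n is 97.

97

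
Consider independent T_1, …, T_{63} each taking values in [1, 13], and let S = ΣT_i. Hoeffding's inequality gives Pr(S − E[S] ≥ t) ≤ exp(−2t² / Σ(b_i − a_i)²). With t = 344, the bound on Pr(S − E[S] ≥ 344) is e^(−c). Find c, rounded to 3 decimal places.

Σ(b_i − a_i)² = 63·(12)² = 9072.
c = 2t²/9072 = 2·344²/9072 = 26.0882.

26.088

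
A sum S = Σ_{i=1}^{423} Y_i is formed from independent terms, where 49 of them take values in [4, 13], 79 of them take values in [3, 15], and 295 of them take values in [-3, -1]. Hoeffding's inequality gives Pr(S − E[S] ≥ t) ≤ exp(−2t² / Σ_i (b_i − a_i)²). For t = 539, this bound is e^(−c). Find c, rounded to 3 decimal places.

Σ(b_i − a_i)² = 49·9² + 79·12² + 295·2² = 16525.
c = 2t² / 16525 = 2·539² / 16525 = 35.1614.

35.161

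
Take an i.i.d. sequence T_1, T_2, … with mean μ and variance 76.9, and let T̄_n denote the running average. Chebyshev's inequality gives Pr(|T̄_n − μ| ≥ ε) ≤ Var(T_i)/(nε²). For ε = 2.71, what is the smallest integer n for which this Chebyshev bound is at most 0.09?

117

Require 76.9/(n·2.71²) ≤ 0.09, i.e. n ≥ 76.9/(0.09·2.71²) = 116.344.
The smallest integer n is 117.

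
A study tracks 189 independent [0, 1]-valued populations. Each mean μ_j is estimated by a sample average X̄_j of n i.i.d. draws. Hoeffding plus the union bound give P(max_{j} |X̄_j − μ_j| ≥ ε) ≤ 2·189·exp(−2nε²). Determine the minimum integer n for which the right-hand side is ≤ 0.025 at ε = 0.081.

Need 2·189·exp(−2nε²) ≤ 0.025, i.e. exp(−2nε²) ≤ 0.025/378.
So 2nε² ≥ ln(378/0.025) = 9.623774.
Hence n ≥ 9.623774/(2·0.081²) = 733.408.
The smallest integer n is 734.

734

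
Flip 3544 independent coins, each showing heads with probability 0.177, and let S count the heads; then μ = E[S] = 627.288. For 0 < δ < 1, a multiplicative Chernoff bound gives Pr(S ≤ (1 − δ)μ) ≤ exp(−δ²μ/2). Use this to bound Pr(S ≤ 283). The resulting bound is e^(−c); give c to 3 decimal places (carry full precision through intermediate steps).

Write 283 = (1 − δ)μ, so δ = 1 − 283/627.288 = 0.5488516…
Then the exponent is δ²μ/2 = (μ − 283)²/(2μ) = 94.481504.

94.482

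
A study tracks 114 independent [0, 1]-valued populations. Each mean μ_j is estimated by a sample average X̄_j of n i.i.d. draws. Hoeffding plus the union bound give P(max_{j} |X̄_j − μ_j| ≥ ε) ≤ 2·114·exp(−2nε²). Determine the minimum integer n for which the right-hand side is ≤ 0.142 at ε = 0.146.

174

Need 2·114·exp(−2nε²) ≤ 0.142, i.e. exp(−2nε²) ≤ 0.142/228.
So 2nε² ≥ ln(228/0.142) = 7.381274.
Hence n ≥ 7.381274/(2·0.146²) = 173.139.
The smallest integer n is 174.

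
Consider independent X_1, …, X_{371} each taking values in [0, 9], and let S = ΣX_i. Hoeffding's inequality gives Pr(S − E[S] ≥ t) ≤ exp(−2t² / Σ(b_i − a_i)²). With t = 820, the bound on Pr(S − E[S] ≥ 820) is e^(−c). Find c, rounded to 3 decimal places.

44.751

Σ(b_i − a_i)² = 371·(9)² = 30051.
c = 2t²/30051 = 2·820²/30051 = 44.7506.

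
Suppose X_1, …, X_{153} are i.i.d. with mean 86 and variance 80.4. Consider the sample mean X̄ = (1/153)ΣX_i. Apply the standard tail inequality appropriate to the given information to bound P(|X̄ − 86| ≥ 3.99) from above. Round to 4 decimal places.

0.0330

With mean and variance of each term known, Chebyshev's inequality bounds the deviation of the sum (or sample mean).
Var(X̄) = Var(X_i)/n = 80.4/153 = 0.52549.
Chebyshev: P(|X̄ − 86| ≥ 3.99) ≤ Var(X̄)/(3.99)² = 80.4/(153·3.99²) = 0.0330.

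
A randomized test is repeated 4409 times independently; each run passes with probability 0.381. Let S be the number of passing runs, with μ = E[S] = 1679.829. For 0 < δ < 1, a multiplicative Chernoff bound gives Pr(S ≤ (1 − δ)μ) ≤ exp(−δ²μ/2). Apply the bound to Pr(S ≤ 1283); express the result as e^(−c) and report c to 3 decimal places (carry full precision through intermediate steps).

Write 1283 = (1 − δ)μ, so δ = 1 − 1283/1679.829 = 0.2362318…
Then the exponent is δ²μ/2 = (μ − 1283)²/(2μ) = 46.871811.

46.872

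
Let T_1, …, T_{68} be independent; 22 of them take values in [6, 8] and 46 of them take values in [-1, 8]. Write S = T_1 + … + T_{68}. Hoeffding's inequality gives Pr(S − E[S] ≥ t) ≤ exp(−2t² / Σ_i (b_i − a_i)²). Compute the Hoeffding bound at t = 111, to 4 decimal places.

Σ(b_i − a_i)² = 22·2² + 46·9² = 3814.
Exponent = 2·111² / 3814 = 6.46093.
Bound = exp(−6.46093) = 0.00156.

0.0016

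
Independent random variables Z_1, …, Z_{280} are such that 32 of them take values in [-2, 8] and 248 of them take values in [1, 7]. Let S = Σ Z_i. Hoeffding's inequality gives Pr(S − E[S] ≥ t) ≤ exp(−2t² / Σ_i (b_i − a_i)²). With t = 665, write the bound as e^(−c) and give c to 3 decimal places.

Σ(b_i − a_i)² = 32·10² + 248·6² = 12128.
c = 2t² / 12128 = 2·665² / 12128 = 72.9263.

72.926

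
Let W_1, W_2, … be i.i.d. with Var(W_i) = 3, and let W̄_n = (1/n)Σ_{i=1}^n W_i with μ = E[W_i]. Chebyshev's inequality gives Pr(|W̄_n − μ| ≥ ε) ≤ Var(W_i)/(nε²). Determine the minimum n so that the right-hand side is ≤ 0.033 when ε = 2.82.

Require 3/(n·2.82²) ≤ 0.033, i.e. n ≥ 3/(0.033·2.82²) = 11.432.
The smallest integer n is 12.

12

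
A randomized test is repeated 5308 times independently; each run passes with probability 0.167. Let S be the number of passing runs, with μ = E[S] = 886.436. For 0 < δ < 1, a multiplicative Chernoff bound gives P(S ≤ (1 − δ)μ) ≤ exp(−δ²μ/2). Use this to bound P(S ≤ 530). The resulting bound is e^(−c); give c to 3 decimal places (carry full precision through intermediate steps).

71.661

Write 530 = (1 − δ)μ, so δ = 1 − 530/886.436 = 0.4021001…
Then the exponent is δ²μ/2 = (μ − 530)²/(2μ) = 71.661475.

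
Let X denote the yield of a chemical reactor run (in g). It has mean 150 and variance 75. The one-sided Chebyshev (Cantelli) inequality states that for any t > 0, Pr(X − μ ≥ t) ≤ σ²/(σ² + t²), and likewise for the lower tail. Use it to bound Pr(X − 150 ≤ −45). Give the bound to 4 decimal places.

Here σ² = 75 and t = 45, so σ² + t² = 2100.
Cantelli's bound: 75/2100 = 0.0357.

0.0357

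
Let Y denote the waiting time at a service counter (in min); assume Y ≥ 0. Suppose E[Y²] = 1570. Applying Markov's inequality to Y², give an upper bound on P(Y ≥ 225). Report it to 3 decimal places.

0.031

Since Y ≥ 0, the event {Y ≥ 225} is the same as {Y² ≥ 50625}.
Markov's inequality applied to Y² gives P(Y² ≥ 50625) ≤ E[Y²]/50625 = 1570/50625 = 0.0310.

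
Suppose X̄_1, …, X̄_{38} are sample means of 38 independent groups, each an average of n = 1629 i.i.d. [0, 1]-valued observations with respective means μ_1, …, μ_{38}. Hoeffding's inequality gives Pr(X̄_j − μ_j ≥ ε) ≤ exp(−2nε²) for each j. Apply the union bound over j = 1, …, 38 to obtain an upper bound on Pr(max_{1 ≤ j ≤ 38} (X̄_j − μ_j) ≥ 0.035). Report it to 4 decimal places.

0.7023

Per-experiment Hoeffding bound: exp(−2·1629·0.035²) = exp(−3.99105) = 0.01848.
Union bound over 38 events: 38·0.01848 = 0.70225.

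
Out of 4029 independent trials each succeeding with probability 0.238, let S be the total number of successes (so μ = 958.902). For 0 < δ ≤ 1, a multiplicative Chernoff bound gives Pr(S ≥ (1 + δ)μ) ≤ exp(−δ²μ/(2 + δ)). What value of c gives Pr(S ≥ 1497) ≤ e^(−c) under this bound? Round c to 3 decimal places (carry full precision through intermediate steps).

117.899

Write 1497 = (1 + δ)μ, so δ = 1497/958.902 − 1 = 0.5611606…
Then the exponent is δ²μ/(2 + δ) = (1497 − μ)² / (μ·(2 + δ)) = 117.899435.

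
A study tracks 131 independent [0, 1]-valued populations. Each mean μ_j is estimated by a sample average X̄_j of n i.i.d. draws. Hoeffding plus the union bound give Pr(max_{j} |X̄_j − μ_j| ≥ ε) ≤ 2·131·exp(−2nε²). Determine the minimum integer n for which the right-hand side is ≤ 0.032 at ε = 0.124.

Need 2·131·exp(−2nε²) ≤ 0.032, i.e. exp(−2nε²) ≤ 0.032/262.
So 2nε² ≥ ln(262/0.032) = 9.010364.
Hence n ≥ 9.010364/(2·0.124²) = 293.001.
The smallest integer n is 294.

294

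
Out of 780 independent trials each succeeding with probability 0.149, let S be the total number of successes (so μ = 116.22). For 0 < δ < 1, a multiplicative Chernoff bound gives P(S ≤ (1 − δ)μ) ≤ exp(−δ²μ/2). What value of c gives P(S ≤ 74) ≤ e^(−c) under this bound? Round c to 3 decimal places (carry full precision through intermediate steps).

7.669

Write 74 = (1 − δ)μ, so δ = 1 − 74/116.22 = 0.3632765…
Then the exponent is δ²μ/2 = (μ − 74)²/(2μ) = 7.668768.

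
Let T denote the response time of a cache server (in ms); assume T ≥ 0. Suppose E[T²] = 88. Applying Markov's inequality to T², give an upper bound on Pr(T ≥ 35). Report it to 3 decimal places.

Since T ≥ 0, the event {T ≥ 35} is the same as {T² ≥ 1225}.
Markov's inequality applied to T² gives Pr(T² ≥ 1225) ≤ E[T²]/1225 = 88/1225 = 0.0718.

0.072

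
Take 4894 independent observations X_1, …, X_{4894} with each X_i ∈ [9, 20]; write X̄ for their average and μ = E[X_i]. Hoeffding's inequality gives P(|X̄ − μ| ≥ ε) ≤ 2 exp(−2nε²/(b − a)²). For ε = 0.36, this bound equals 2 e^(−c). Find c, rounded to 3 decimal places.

c = 2nε²/(b − a)² = 2·4894·0.36² / 11² = 10.4837.

10.484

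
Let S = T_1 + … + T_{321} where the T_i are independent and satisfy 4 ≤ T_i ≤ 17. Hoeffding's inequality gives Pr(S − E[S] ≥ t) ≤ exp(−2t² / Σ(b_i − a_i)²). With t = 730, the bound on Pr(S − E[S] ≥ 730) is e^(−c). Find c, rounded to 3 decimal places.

19.646

Σ(b_i − a_i)² = 321·(13)² = 54249.
c = 2t²/54249 = 2·730²/54249 = 19.6464.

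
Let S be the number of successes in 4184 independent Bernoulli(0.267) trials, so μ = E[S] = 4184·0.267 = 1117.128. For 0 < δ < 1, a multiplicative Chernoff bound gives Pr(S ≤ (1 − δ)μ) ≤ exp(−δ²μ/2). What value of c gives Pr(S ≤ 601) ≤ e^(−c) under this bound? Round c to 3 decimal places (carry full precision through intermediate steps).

119.229

Write 601 = (1 − δ)μ, so δ = 1 − 601/1117.128 = 0.4620133…
Then the exponent is δ²μ/2 = (μ − 601)²/(2μ) = 119.229002.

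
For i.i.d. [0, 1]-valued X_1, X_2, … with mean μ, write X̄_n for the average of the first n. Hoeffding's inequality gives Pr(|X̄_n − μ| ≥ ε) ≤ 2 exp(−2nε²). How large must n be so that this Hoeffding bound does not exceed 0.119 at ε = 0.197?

Require 2·exp(−2nε²) ≤ 0.119, i.e. 2nε² ≥ ln(2/0.119) = 2.821779.
So n ≥ 2.821779 / (2·0.197²) = 36.355.
The smallest integer n is 37.

37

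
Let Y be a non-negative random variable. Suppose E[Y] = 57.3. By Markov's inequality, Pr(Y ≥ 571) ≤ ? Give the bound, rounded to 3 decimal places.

Markov's inequality: for a non-negative random variable, Pr(Y ≥ a) ≤ E[Y]/a.
Here E[Y] = 57.3 and a = 571, so the bound is 57.3/571 = 0.1004.

0.100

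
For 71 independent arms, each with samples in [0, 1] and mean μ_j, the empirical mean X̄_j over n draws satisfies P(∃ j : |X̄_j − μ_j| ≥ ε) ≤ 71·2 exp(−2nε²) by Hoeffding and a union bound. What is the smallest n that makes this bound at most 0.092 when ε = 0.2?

92

Need 2·71·exp(−2nε²) ≤ 0.092, i.e. exp(−2nε²) ≤ 0.092/142.
So 2nε² ≥ ln(142/0.092) = 7.341794.
Hence n ≥ 7.341794/(2·0.2²) = 91.772.
The smallest integer n is 92.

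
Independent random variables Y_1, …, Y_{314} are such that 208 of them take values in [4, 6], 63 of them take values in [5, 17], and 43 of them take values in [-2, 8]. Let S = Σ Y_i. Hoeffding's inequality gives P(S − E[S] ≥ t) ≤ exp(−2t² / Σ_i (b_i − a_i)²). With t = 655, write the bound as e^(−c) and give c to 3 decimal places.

Σ(b_i − a_i)² = 208·2² + 63·12² + 43·10² = 14204.
c = 2t² / 14204 = 2·655² / 14204 = 60.4090.

60.409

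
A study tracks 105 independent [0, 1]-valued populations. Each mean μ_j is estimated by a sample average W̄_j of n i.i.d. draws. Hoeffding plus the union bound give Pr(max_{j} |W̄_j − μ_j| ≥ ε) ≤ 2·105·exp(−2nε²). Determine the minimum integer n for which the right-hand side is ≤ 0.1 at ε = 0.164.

Need 2·105·exp(−2nε²) ≤ 0.1, i.e. exp(−2nε²) ≤ 0.1/210.
So 2nε² ≥ ln(210/0.1) = 7.649693.
Hence n ≥ 7.649693/(2·0.164²) = 142.209.
The smallest integer n is 143.

143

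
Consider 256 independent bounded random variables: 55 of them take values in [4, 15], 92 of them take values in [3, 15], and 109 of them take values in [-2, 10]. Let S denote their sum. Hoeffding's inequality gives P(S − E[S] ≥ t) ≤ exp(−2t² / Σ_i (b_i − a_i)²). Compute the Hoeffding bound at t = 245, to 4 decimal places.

Σ(b_i − a_i)² = 55·11² + 92·12² + 109·12² = 35599.
Exponent = 2·245² / 35599 = 3.37229.
Bound = exp(−3.37229) = 0.03431.

0.0343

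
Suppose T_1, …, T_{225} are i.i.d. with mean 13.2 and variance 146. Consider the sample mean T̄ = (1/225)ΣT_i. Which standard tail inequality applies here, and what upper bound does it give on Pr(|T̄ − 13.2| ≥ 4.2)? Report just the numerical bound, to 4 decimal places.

With mean and variance of each term known, Chebyshev's inequality bounds the deviation of the sum (or sample mean).
Var(T̄) = Var(T_i)/n = 146/225 = 0.64889.
Chebyshev: Pr(|T̄ − 13.2| ≥ 4.2) ≤ Var(T̄)/(4.2)² = 146/(225·4.2²) = 0.0368.

0.0368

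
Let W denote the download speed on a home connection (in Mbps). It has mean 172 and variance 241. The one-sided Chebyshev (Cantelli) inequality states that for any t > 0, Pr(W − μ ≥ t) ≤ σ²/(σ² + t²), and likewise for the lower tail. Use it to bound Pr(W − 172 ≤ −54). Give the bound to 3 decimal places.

0.076

Here σ² = 241 and t = 54, so σ² + t² = 3157.
Cantelli's bound: 241/3157 = 0.0763.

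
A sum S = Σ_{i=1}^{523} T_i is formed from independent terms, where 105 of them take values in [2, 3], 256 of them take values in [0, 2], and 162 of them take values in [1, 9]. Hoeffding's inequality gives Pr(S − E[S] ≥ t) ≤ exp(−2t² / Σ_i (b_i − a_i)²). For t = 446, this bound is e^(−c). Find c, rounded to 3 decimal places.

Σ(b_i − a_i)² = 105·1² + 256·2² + 162·8² = 11497.
c = 2t² / 11497 = 2·446² / 11497 = 34.6031.

34.603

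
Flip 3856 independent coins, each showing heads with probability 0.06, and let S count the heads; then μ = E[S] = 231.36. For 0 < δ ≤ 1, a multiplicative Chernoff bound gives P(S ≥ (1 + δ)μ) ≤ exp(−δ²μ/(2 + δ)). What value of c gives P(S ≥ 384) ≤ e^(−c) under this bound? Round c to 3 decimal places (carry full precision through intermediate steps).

37.862

Write 384 = (1 + δ)μ, so δ = 384/231.36 − 1 = 0.659751…
Then the exponent is δ²μ/(2 + δ) = (384 − μ)² / (μ·(2 + δ)) = 37.862340.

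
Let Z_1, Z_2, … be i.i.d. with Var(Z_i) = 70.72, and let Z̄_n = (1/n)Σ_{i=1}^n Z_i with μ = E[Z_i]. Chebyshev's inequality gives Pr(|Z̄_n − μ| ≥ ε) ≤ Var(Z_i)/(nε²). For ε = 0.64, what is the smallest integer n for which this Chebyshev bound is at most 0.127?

Require 70.72/(n·0.64²) ≤ 0.127, i.e. n ≥ 70.72/(0.127·0.64²) = 1359.498.
The smallest integer n is 1360.

1360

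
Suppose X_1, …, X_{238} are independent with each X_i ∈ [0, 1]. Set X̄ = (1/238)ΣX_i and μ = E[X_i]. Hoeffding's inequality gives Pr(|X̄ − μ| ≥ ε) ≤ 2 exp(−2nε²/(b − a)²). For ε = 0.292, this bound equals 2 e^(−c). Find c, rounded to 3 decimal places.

40.586

c = 2nε²/(b − a)² = 2·238·0.292² / 1² = 40.5857.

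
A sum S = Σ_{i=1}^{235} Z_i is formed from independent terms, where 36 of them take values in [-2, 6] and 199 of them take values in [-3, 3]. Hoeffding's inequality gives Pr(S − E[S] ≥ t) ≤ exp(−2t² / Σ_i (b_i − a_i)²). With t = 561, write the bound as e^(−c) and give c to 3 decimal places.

66.481

Σ(b_i − a_i)² = 36·8² + 199·6² = 9468.
c = 2t² / 9468 = 2·561² / 9468 = 66.4810.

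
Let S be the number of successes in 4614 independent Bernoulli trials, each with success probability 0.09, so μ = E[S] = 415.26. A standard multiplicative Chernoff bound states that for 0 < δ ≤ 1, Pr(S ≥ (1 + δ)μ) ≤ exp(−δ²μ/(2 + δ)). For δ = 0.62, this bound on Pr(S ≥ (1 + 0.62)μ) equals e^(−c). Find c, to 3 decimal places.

c = δ²μ/(2 + δ) = 0.62²·415.26/(2 + 0.62) = 60.9259.

60.926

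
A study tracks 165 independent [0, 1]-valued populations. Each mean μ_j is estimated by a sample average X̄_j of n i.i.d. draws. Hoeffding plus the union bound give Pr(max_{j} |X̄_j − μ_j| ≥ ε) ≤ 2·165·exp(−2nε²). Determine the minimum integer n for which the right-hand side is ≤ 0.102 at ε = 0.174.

134

Need 2·165·exp(−2nε²) ≤ 0.102, i.e. exp(−2nε²) ≤ 0.102/330.
So 2nε² ≥ ln(330/0.102) = 8.081875.
Hence n ≥ 8.081875/(2·0.174²) = 133.470.
The smallest integer n is 134.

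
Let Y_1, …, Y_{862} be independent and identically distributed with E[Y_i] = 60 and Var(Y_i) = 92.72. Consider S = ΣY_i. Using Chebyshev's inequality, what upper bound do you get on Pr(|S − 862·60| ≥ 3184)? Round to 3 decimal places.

Var(S) = n·Var(Y_i) = 862·92.72 = 79924.64.
Chebyshev: Pr(|S − 862·60| ≥ 3184) ≤ Var(S)/3184² = 79924.64/10137856 = 0.0079.

0.008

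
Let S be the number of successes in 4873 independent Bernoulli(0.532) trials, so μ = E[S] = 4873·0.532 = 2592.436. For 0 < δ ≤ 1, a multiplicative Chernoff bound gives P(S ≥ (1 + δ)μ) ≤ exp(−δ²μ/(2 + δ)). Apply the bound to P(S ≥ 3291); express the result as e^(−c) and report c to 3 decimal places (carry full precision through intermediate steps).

82.943

Write 3291 = (1 + δ)μ, so δ = 3291/2592.436 − 1 = 0.2694624…
Then the exponent is δ²μ/(2 + δ) = (3291 − μ)² / (μ·(2 + δ)) = 82.943311.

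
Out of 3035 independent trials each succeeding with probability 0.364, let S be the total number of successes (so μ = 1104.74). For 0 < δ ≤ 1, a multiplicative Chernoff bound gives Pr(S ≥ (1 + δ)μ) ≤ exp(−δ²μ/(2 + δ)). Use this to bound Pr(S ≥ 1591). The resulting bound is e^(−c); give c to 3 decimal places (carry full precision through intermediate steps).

Write 1591 = (1 + δ)μ, so δ = 1591/1104.74 − 1 = 0.4401579…
Then the exponent is δ²μ/(2 + δ) = (1591 − μ)² / (μ·(2 + δ)) = 87.712015.

87.712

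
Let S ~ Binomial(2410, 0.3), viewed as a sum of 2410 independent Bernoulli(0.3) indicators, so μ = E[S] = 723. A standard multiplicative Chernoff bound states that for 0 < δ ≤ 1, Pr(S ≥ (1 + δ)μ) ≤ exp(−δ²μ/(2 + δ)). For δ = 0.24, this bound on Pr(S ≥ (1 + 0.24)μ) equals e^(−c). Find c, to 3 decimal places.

18.591

c = δ²μ/(2 + δ) = 0.24²·723/(2 + 0.24) = 18.5914.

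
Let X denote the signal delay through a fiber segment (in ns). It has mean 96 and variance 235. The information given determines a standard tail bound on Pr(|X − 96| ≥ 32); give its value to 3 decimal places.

Mean and variance are known, so Chebyshev's inequality applies.
Chebyshev: Pr(|X − μ| ≥ t) ≤ Var(X)/t².
Bound = 235 / 1024 = 0.2295.

0.229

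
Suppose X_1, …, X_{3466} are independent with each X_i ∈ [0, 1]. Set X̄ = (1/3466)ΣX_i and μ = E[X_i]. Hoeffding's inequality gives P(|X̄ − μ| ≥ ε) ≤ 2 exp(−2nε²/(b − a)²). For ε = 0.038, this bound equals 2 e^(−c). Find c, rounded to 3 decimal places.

c = 2nε²/(b − a)² = 2·3466·0.038² / 1² = 10.0098.

10.010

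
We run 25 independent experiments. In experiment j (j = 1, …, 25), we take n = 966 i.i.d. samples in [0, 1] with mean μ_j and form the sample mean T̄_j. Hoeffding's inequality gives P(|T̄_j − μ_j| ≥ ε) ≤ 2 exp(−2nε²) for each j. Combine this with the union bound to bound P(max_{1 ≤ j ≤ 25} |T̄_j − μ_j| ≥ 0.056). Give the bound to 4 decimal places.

Per-experiment Hoeffding bound: 2·exp(−2·966·0.056²) = 2·exp(−6.05875) = 0.0046746.
Union bound over 25 events: 25·0.0046746 = 0.11687.

0.1169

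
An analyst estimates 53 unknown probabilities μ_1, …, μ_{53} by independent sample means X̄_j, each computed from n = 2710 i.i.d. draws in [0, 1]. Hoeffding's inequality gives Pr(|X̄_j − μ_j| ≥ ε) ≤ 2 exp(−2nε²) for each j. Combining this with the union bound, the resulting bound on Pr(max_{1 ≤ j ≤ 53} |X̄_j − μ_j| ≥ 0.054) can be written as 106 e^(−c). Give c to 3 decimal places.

Union bound over the 53 events: Pr(max_{1 ≤ j ≤ 53} |X̄_j − μ_j| ≥ 0.054) ≤ 53·2·exp(−2nε²) = 106 exp(−2·2710·0.054²).
So c = 2·2710·0.054² = 15.8047.

15.805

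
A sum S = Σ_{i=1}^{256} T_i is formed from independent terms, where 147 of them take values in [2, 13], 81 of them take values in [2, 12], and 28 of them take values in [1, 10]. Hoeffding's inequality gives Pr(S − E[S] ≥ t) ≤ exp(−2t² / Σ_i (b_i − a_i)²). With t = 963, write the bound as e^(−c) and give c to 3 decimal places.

65.876

Σ(b_i − a_i)² = 147·11² + 81·10² + 28·9² = 28155.
c = 2t² / 28155 = 2·963² / 28155 = 65.8760.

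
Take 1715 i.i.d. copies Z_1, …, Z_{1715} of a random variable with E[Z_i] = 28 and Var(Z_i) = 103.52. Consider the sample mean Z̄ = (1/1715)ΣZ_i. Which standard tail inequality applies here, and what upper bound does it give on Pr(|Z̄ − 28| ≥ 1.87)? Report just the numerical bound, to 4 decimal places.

With mean and variance of each term known, Chebyshev's inequality bounds the deviation of the sum (or sample mean).
Var(Z̄) = Var(Z_i)/n = 103.52/1715 = 0.060362.
Chebyshev: Pr(|Z̄ − 28| ≥ 1.87) ≤ Var(Z̄)/(1.87)² = 103.52/(1715·1.87²) = 0.0173.

0.0173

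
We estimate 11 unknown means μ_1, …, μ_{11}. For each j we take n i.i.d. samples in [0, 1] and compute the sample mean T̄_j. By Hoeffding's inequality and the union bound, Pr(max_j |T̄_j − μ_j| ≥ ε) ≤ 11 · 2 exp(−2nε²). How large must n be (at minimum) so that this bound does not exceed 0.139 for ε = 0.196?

66

Need 2·11·exp(−2nε²) ≤ 0.139, i.e. exp(−2nε²) ≤ 0.139/22.
So 2nε² ≥ ln(22/0.139) = 5.064324.
Hence n ≥ 5.064324/(2·0.196²) = 65.914.
The smallest integer n is 66.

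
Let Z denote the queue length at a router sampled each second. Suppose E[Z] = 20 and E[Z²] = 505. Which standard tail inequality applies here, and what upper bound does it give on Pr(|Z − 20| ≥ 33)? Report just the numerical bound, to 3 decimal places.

The first two moments determine the variance, so Chebyshev's inequality is the sharpest standard bound available.
Var(Z) = E[Z²] − (E[Z])² = 505 − 400 = 105.
Chebyshev's inequality: Pr(|Z − μ| ≥ t) ≤ Var(Z)/t² = 105/1089 = 0.0964.

0.096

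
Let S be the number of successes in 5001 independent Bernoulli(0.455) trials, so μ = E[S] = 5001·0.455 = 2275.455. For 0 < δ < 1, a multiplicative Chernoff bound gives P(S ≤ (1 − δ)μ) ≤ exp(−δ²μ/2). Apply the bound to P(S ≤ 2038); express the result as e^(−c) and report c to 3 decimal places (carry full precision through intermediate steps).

12.390

Write 2038 = (1 − δ)μ, so δ = 1 − 2038/2275.455 = 0.104355…
Then the exponent is δ²μ/2 = (μ − 2038)²/(2μ) = 12.389803.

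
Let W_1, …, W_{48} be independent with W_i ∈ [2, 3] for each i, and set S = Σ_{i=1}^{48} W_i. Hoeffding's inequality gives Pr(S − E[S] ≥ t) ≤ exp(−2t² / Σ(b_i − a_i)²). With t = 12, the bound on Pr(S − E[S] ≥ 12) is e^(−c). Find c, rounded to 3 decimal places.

Σ(b_i − a_i)² = 48·(1)² = 48.
c = 2t²/48 = 2·12²/48 = 6.0000.

6.000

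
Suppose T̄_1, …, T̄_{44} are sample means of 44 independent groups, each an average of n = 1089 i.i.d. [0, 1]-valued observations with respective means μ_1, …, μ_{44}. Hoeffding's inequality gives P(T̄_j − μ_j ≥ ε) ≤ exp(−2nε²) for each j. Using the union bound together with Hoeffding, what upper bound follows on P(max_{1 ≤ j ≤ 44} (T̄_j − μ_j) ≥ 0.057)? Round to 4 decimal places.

Per-experiment Hoeffding bound: exp(−2·1089·0.057²) = exp(−7.07632) = 0.00084487.
Union bound over 44 events: 44·0.00084487 = 0.03717.

0.0372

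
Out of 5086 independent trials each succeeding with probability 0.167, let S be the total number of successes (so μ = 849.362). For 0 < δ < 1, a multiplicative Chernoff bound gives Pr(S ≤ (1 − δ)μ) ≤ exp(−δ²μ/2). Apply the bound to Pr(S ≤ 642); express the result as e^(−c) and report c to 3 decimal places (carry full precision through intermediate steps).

Write 642 = (1 − δ)μ, so δ = 1 − 642/849.362 = 0.2441385…
Then the exponent is δ²μ/2 = (μ − 642)²/(2μ) = 25.312528.

25.313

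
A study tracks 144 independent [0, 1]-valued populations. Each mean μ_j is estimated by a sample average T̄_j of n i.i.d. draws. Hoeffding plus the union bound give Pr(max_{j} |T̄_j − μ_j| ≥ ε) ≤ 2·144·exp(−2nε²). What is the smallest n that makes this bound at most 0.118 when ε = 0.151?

Need 2·144·exp(−2nε²) ≤ 0.118, i.e. exp(−2nε²) ≤ 0.118/288.
So 2nε² ≥ ln(288/0.118) = 7.800031.
Hence n ≥ 7.800031/(2·0.151²) = 171.046.
The smallest integer n is 172.

172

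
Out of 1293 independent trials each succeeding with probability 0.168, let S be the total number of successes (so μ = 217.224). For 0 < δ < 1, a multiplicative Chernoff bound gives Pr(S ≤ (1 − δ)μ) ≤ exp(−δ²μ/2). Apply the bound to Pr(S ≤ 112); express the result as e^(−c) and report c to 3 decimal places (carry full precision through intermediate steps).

25.485

Write 112 = (1 − δ)μ, so δ = 1 − 112/217.224 = 0.4844032…
Then the exponent is δ²μ/2 = (μ − 112)²/(2μ) = 25.485421.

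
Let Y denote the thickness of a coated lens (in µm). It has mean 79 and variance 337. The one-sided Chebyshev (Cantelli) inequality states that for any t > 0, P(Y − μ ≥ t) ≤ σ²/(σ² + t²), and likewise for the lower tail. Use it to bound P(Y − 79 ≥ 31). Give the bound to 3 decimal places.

0.260

Here σ² = 337 and t = 31, so σ² + t² = 1298.
Cantelli's bound: 337/1298 = 0.2596.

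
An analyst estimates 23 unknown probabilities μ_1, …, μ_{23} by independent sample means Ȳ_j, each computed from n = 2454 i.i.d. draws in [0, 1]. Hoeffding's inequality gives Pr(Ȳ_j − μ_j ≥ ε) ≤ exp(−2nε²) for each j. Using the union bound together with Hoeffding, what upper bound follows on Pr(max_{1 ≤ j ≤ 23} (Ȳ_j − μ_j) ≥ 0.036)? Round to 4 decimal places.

0.0397

Per-experiment Hoeffding bound: exp(−2·2454·0.036²) = exp(−6.36077) = 0.001728.
Union bound over 23 events: 23·0.001728 = 0.03974.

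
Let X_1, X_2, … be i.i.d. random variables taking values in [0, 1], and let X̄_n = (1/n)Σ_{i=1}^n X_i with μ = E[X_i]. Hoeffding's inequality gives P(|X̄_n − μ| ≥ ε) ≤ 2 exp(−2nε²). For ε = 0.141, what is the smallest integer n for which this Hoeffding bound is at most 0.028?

108

Require 2·exp(−2nε²) ≤ 0.028, i.e. 2nε² ≥ ln(2/0.028) = 4.268698.
So n ≥ 4.268698 / (2·0.141²) = 107.356.
The smallest integer n is 108.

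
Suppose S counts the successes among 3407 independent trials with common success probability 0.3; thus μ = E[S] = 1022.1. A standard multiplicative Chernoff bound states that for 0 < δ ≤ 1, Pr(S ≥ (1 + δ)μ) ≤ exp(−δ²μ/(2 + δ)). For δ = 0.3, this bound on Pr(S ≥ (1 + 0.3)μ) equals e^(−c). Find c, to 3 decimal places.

39.995

c = δ²μ/(2 + δ) = 0.3²·1022.1/(2 + 0.3) = 39.9952.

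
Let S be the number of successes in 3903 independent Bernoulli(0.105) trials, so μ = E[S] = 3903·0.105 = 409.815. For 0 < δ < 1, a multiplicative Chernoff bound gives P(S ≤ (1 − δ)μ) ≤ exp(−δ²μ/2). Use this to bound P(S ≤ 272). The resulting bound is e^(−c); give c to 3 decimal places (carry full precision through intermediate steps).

Write 272 = (1 − δ)μ, so δ = 1 − 272/409.815 = 0.3362859…
Then the exponent is δ²μ/2 = (μ − 272)²/(2μ) = 23.172620.

23.173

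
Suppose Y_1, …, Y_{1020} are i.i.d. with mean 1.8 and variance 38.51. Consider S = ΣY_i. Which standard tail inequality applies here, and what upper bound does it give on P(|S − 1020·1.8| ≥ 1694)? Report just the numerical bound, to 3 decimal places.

0.014

With mean and variance of each term known, Chebyshev's inequality bounds the deviation of the sum (or sample mean).
Var(S) = n·Var(Y_i) = 1020·38.51 = 39280.2.
Chebyshev: P(|S − 1020·1.8| ≥ 1694) ≤ Var(S)/1694² = 39280.2/2869636 = 0.0137.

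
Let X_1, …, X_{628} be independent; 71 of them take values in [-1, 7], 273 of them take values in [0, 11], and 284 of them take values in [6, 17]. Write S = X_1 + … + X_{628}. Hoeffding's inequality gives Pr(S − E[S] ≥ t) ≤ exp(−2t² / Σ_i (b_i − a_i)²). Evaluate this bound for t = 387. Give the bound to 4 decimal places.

Σ(b_i − a_i)² = 71·8² + 273·11² + 284·11² = 71941.
Exponent = 2·387² / 71941 = 4.16366.
Bound = exp(−4.16366) = 0.01555.

0.0156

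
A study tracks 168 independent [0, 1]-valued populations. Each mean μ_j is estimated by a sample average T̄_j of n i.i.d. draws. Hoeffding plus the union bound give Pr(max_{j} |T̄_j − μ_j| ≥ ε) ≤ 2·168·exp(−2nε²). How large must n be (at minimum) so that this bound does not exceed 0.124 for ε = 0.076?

685

Need 2·168·exp(−2nε²) ≤ 0.124, i.e. exp(−2nε²) ≤ 0.124/336.
So 2nε² ≥ ln(336/0.124) = 7.904585.
Hence n ≥ 7.904585/(2·0.076²) = 684.261.
The smallest integer n is 685.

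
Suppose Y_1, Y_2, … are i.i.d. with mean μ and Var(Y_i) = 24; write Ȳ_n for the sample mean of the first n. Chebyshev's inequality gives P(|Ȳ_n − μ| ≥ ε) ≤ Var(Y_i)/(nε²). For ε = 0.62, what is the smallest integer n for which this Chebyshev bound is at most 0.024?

2602

Require 24/(n·0.62²) ≤ 0.024, i.e. n ≥ 24/(0.024·0.62²) = 2601.457.
The smallest integer n is 2602.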